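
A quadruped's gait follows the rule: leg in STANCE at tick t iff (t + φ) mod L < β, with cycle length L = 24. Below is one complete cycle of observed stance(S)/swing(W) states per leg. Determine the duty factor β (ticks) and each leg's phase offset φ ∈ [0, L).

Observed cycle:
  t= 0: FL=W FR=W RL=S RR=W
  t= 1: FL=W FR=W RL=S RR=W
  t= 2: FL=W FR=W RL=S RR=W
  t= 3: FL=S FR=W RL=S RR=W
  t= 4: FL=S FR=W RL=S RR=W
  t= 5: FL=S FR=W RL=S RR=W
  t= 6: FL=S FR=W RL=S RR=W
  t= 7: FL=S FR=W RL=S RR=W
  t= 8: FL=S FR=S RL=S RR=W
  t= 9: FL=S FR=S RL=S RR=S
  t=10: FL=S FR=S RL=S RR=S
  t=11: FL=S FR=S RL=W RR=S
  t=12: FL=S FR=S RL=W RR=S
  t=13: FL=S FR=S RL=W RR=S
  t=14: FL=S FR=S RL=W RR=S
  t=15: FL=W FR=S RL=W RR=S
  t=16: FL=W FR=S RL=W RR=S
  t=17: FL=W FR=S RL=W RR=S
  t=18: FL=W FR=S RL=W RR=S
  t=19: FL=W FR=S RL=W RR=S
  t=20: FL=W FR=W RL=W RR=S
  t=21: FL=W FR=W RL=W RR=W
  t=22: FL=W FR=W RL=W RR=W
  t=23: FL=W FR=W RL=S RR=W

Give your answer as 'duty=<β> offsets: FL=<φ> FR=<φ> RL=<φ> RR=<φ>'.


duty β = stance ticks per leg = 12
FL: stance ticks = 12; W→S at t=3 → φ=21
FR: stance ticks = 12; W→S at t=8 → φ=16
RL: stance ticks = 12; W→S at t=23 → φ=1
RR: stance ticks = 12; W→S at t=9 → φ=15

duty=12 offsets: FL=21 FR=16 RL=1 RR=15


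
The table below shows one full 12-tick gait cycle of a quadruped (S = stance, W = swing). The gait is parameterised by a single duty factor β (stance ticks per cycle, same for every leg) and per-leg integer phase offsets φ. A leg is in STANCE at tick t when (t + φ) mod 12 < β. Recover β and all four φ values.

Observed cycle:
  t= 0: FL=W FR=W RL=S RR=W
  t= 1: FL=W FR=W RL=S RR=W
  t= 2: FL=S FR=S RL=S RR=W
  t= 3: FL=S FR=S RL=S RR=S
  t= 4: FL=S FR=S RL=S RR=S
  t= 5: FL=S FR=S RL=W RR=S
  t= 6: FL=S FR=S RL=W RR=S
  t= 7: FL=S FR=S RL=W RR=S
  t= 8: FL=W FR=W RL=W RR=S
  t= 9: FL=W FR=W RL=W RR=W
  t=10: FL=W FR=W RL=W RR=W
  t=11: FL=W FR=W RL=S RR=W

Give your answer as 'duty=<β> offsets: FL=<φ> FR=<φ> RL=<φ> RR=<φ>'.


duty β = stance ticks per leg = 6
FL: stance ticks = 6; W→S at t=2 → φ=10
FR: stance ticks = 6; W→S at t=2 → φ=10
RL: stance ticks = 6; W→S at t=11 → φ=1
RR: stance ticks = 6; W→S at t=3 → φ=9

duty=6 offsets: FL=10 FR=10 RL=1 RR=9


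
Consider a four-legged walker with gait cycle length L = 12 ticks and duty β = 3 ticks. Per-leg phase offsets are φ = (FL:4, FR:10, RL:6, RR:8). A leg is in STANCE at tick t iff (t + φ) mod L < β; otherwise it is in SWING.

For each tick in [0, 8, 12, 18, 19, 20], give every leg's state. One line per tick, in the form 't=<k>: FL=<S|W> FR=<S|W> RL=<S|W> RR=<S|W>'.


t=0: FL=W FR=W RL=W RR=W
t=8: FL=S FR=W RL=S RR=W
t=12: FL=W FR=W RL=W RR=W
t=18: FL=W FR=W RL=S RR=S
t=19: FL=W FR=W RL=S RR=W
t=20: FL=S FR=W RL=S RR=W

t=0: phase=(4,10,6,8) vs β=3 → FL=W FR=W RL=W RR=W
t=8: phase=(0,6,2,4) vs β=3 → FL=S FR=W RL=S RR=W
t=12: phase=(4,10,6,8) vs β=3 → FL=W FR=W RL=W RR=W
t=18: phase=(10,4,0,2) vs β=3 → FL=W FR=W RL=S RR=S
t=19: phase=(11,5,1,3) vs β=3 → FL=W FR=W RL=S RR=W
t=20: phase=(0,6,2,4) vs β=3 → FL=S FR=W RL=S RR=W


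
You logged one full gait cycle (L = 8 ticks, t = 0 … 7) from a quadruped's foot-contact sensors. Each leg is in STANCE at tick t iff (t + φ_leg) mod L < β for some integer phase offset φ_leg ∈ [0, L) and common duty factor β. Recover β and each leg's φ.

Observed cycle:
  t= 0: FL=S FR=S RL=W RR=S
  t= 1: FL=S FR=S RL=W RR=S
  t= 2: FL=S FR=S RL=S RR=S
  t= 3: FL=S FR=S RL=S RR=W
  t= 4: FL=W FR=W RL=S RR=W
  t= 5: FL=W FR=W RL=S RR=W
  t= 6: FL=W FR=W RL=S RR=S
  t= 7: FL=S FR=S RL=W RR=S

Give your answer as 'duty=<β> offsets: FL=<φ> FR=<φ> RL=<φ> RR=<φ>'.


duty=5 offsets: FL=1 FR=1 RL=6 RR=2

duty β = stance ticks per leg = 5
FL: stance ticks = 5; W→S at t=7 → φ=1
FR: stance ticks = 5; W→S at t=7 → φ=1
RL: stance ticks = 5; W→S at t=2 → φ=6
RR: stance ticks = 5; W→S at t=6 → φ=2


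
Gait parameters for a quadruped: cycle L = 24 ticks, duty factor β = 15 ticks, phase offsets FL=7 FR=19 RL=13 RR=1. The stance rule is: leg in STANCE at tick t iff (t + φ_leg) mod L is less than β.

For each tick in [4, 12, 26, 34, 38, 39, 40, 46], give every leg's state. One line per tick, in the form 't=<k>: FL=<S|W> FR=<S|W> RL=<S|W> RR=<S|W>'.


t=4: FL=S FR=W RL=W RR=S
t=12: FL=W FR=S RL=S RR=S
t=26: FL=S FR=W RL=W RR=S
t=34: FL=W FR=S RL=W RR=S
t=38: FL=W FR=S RL=S RR=W
t=39: FL=W FR=S RL=S RR=W
t=40: FL=W FR=S RL=S RR=W
t=46: FL=S FR=W RL=S RR=W

t=4: phase=(11,23,17,5) vs β=15 → FL=S FR=W RL=W RR=S
t=12: phase=(19,7,1,13) vs β=15 → FL=W FR=S RL=S RR=S
t=26: phase=(9,21,15,3) vs β=15 → FL=S FR=W RL=W RR=S
t=34: phase=(17,5,23,11) vs β=15 → FL=W FR=S RL=W RR=S
t=38: phase=(21,9,3,15) vs β=15 → FL=W FR=S RL=S RR=W
t=39: phase=(22,10,4,16) vs β=15 → FL=W FR=S RL=S RR=W
t=40: phase=(23,11,5,17) vs β=15 → FL=W FR=S RL=S RR=W
t=46: phase=(5,17,11,23) vs β=15 → FL=S FR=W RL=S RR=W


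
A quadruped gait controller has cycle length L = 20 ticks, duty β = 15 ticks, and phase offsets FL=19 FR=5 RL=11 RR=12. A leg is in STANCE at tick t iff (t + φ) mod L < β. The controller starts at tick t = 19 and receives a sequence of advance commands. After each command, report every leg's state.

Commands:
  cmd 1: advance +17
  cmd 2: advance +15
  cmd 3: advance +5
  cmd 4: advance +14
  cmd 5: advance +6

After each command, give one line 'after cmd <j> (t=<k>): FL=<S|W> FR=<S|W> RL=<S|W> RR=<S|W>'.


after cmd 1 (t=36): FL=W FR=S RL=S RR=S
after cmd 2 (t=51): FL=S FR=W RL=S RR=S
after cmd 3 (t=56): FL=W FR=S RL=S RR=S
after cmd 4 (t=70): FL=S FR=W RL=S RR=S
after cmd 5 (t=76): FL=W FR=S RL=S RR=S

start t=19: FL=W FR=S RL=S RR=S
cmd 1: advance +17 → t=36, phase=(15,1,7,8) → FL=W FR=S RL=S RR=S
cmd 2: advance +15 → t=51, phase=(10,16,2,3) → FL=S FR=W RL=S RR=S
cmd 3: advance +5 → t=56, phase=(15,1,7,8) → FL=W FR=S RL=S RR=S
cmd 4: advance +14 → t=70, phase=(9,15,1,2) → FL=S FR=W RL=S RR=S
cmd 5: advance +6 → t=76, phase=(15,1,7,8) → FL=W FR=S RL=S RR=S


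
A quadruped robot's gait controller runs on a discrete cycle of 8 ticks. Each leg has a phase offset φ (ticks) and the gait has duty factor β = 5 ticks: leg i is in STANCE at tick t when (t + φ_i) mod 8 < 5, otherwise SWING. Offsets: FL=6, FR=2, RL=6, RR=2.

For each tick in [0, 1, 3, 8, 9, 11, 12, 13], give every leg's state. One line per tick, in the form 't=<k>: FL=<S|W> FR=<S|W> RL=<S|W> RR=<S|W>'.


t=0: FL=W FR=S RL=W RR=S
t=1: FL=W FR=S RL=W RR=S
t=3: FL=S FR=W RL=S RR=W
t=8: FL=W FR=S RL=W RR=S
t=9: FL=W FR=S RL=W RR=S
t=11: FL=S FR=W RL=S RR=W
t=12: FL=S FR=W RL=S RR=W
t=13: FL=S FR=W RL=S RR=W

t=0: phase=(6,2,6,2) vs β=5 → FL=W FR=S RL=W RR=S
t=1: phase=(7,3,7,3) vs β=5 → FL=W FR=S RL=W RR=S
t=3: phase=(1,5,1,5) vs β=5 → FL=S FR=W RL=S RR=W
t=8: phase=(6,2,6,2) vs β=5 → FL=W FR=S RL=W RR=S
t=9: phase=(7,3,7,3) vs β=5 → FL=W FR=S RL=W RR=S
t=11: phase=(1,5,1,5) vs β=5 → FL=S FR=W RL=S RR=W
t=12: phase=(2,6,2,6) vs β=5 → FL=S FR=W RL=S RR=W
t=13: phase=(3,7,3,7) vs β=5 → FL=S FR=W RL=S RR=W


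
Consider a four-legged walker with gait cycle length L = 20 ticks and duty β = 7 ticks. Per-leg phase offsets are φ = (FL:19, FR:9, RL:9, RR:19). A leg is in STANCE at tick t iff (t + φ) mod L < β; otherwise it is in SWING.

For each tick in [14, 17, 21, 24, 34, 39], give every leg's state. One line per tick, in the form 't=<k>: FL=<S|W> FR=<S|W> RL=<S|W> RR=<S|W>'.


t=14: FL=W FR=S RL=S RR=W
t=17: FL=W FR=S RL=S RR=W
t=21: FL=S FR=W RL=W RR=S
t=24: FL=S FR=W RL=W RR=S
t=34: FL=W FR=S RL=S RR=W
t=39: FL=W FR=W RL=W RR=W

t=14: phase=(13,3,3,13) vs β=7 → FL=W FR=S RL=S RR=W
t=17: phase=(16,6,6,16) vs β=7 → FL=W FR=S RL=S RR=W
t=21: phase=(0,10,10,0) vs β=7 → FL=S FR=W RL=W RR=S
t=24: phase=(3,13,13,3) vs β=7 → FL=S FR=W RL=W RR=S
t=34: phase=(13,3,3,13) vs β=7 → FL=W FR=S RL=S RR=W
t=39: phase=(18,8,8,18) vs β=7 → FL=W FR=W RL=W RR=W


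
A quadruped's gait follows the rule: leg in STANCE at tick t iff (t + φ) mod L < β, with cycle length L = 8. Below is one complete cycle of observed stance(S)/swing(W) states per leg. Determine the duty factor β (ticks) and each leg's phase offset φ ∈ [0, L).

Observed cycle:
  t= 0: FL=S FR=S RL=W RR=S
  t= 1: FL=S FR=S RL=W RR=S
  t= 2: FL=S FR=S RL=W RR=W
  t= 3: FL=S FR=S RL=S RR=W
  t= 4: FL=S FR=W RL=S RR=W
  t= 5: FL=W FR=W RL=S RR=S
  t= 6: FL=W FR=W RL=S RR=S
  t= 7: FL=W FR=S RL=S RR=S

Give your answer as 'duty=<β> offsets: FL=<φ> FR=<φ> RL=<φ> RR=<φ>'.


duty β = stance ticks per leg = 5
FL: stance ticks = 5; W→S at t=0 → φ=0
FR: stance ticks = 5; W→S at t=7 → φ=1
RL: stance ticks = 5; W→S at t=3 → φ=5
RR: stance ticks = 5; W→S at t=5 → φ=3

duty=5 offsets: FL=0 FR=1 RL=5 RR=3


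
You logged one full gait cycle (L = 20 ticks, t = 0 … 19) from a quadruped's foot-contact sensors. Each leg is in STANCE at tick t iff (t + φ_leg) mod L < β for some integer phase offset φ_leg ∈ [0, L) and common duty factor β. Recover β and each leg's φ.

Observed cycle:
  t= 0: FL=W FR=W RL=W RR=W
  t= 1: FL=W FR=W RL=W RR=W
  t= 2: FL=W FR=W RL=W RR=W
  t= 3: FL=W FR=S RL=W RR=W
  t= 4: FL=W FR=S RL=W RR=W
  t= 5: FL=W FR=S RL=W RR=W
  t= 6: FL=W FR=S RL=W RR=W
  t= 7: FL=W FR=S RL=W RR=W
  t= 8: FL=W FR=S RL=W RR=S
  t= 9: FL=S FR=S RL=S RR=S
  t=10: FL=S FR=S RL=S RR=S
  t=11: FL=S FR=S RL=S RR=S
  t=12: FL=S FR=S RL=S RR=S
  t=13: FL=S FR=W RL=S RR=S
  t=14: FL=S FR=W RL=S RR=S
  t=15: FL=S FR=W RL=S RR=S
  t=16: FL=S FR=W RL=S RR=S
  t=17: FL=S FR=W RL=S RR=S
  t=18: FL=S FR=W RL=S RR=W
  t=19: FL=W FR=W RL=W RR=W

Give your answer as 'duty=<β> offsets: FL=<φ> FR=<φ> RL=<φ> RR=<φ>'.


duty=10 offsets: FL=11 FR=17 RL=11 RR=12

duty β = stance ticks per leg = 10
FL: stance ticks = 10; W→S at t=9 → φ=11
FR: stance ticks = 10; W→S at t=3 → φ=17
RL: stance ticks = 10; W→S at t=9 → φ=11
RR: stance ticks = 10; W→S at t=8 → φ=12


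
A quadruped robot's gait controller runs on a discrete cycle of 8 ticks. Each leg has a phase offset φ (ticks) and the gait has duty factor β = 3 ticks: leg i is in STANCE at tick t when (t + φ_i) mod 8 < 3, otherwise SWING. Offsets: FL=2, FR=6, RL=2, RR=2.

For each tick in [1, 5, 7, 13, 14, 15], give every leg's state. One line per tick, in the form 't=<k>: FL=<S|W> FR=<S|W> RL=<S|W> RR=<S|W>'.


t=1: FL=W FR=W RL=W RR=W
t=5: FL=W FR=W RL=W RR=W
t=7: FL=S FR=W RL=S RR=S
t=13: FL=W FR=W RL=W RR=W
t=14: FL=S FR=W RL=S RR=S
t=15: FL=S FR=W RL=S RR=S

t=1: phase=(3,7,3,3) vs β=3 → FL=W FR=W RL=W RR=W
t=5: phase=(7,3,7,7) vs β=3 → FL=W FR=W RL=W RR=W
t=7: phase=(1,5,1,1) vs β=3 → FL=S FR=W RL=S RR=S
t=13: phase=(7,3,7,7) vs β=3 → FL=W FR=W RL=W RR=W
t=14: phase=(0,4,0,0) vs β=3 → FL=S FR=W RL=S RR=S
t=15: phase=(1,5,1,1) vs β=3 → FL=S FR=W RL=S RR=S


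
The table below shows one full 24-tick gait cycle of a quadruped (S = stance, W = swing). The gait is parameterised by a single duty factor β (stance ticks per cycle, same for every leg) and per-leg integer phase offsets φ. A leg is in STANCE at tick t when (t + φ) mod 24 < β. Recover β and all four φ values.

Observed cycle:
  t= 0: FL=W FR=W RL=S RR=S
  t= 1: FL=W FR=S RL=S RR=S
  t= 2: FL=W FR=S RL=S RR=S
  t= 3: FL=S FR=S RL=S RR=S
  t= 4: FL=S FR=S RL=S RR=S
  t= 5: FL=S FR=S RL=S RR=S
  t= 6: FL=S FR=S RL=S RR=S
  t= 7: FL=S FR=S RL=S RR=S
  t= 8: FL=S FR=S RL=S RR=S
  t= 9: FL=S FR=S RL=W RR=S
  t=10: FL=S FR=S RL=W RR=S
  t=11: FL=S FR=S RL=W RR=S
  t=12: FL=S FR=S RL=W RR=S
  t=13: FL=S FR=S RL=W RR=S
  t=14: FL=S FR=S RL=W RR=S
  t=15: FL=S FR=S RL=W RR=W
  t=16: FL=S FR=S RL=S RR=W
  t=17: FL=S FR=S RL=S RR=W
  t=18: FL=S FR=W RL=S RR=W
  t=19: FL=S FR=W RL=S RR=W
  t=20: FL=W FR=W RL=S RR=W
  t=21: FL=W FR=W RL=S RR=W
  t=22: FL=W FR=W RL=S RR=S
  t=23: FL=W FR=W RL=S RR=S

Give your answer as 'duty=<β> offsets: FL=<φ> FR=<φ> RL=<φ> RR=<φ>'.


duty β = stance ticks per leg = 17
FL: stance ticks = 17; W→S at t=3 → φ=21
FR: stance ticks = 17; W→S at t=1 → φ=23
RL: stance ticks = 17; W→S at t=16 → φ=8
RR: stance ticks = 17; W→S at t=22 → φ=2

duty=17 offsets: FL=21 FR=23 RL=8 RR=2


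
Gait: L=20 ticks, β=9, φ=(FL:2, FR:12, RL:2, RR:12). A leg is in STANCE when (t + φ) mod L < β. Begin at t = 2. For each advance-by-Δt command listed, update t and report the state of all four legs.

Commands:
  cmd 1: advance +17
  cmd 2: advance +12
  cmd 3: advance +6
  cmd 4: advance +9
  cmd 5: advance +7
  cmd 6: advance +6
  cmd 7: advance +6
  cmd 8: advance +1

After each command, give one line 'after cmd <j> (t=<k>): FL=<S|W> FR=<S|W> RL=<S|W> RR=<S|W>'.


after cmd 1 (t=19): FL=S FR=W RL=S RR=W
after cmd 2 (t=31): FL=W FR=S RL=W RR=S
after cmd 3 (t=37): FL=W FR=W RL=W RR=W
after cmd 4 (t=46): FL=S FR=W RL=S RR=W
after cmd 5 (t=53): FL=W FR=S RL=W RR=S
after cmd 6 (t=59): FL=S FR=W RL=S RR=W
after cmd 7 (t=65): FL=S FR=W RL=S RR=W
after cmd 8 (t=66): FL=S FR=W RL=S RR=W

start t=2: FL=S FR=W RL=S RR=W
cmd 1: advance +17 → t=19, phase=(1,11,1,11) → FL=S FR=W RL=S RR=W
cmd 2: advance +12 → t=31, phase=(13,3,13,3) → FL=W FR=S RL=W RR=S
cmd 3: advance +6 → t=37, phase=(19,9,19,9) → FL=W FR=W RL=W RR=W
cmd 4: advance +9 → t=46, phase=(8,18,8,18) → FL=S FR=W RL=S RR=W
cmd 5: advance +7 → t=53, phase=(15,5,15,5) → FL=W FR=S RL=W RR=S
cmd 6: advance +6 → t=59, phase=(1,11,1,11) → FL=S FR=W RL=S RR=W
cmd 7: advance +6 → t=65, phase=(7,17,7,17) → FL=S FR=W RL=S RR=W
cmd 8: advance +1 → t=66, phase=(8,18,8,18) → FL=S FR=W RL=S RR=W


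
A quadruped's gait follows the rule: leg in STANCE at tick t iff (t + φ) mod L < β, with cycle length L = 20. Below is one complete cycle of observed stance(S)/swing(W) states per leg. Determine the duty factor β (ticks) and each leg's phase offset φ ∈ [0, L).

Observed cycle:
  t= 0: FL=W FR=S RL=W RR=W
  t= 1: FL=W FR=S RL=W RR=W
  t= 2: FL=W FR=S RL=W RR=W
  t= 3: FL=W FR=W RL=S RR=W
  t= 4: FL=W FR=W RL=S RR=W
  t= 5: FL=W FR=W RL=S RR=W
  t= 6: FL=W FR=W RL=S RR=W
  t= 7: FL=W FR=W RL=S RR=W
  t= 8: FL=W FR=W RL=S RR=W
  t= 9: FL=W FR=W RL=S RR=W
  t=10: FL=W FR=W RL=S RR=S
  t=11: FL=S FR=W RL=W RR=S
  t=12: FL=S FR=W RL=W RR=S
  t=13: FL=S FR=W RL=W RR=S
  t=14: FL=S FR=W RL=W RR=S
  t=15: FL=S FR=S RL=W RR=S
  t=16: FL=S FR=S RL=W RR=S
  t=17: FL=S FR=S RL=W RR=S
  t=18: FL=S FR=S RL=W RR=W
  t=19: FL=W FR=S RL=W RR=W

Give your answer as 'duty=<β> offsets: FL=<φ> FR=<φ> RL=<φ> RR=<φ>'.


duty=8 offsets: FL=9 FR=5 RL=17 RR=10

duty β = stance ticks per leg = 8
FL: stance ticks = 8; W→S at t=11 → φ=9
FR: stance ticks = 8; W→S at t=15 → φ=5
RL: stance ticks = 8; W→S at t=3 → φ=17
RR: stance ticks = 8; W→S at t=10 → φ=10


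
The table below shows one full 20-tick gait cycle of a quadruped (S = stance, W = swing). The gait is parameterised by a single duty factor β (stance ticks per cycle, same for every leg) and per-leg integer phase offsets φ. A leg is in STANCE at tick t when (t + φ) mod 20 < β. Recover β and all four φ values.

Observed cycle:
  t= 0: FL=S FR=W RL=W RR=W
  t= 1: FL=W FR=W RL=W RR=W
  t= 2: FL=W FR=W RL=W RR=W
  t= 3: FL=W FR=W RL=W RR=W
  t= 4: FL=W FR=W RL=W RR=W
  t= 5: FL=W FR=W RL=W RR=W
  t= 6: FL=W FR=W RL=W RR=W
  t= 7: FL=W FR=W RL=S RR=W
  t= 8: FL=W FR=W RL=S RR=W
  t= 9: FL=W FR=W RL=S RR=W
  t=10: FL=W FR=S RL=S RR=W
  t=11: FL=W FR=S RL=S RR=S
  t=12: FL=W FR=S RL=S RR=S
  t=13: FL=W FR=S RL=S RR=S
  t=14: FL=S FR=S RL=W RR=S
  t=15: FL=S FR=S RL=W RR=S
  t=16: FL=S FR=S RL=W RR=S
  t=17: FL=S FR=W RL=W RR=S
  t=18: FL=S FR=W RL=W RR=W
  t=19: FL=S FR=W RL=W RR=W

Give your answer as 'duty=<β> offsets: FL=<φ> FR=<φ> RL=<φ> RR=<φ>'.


duty β = stance ticks per leg = 7
FL: stance ticks = 7; W→S at t=14 → φ=6
FR: stance ticks = 7; W→S at t=10 → φ=10
RL: stance ticks = 7; W→S at t=7 → φ=13
RR: stance ticks = 7; W→S at t=11 → φ=9

duty=7 offsets: FL=6 FR=10 RL=13 RR=9


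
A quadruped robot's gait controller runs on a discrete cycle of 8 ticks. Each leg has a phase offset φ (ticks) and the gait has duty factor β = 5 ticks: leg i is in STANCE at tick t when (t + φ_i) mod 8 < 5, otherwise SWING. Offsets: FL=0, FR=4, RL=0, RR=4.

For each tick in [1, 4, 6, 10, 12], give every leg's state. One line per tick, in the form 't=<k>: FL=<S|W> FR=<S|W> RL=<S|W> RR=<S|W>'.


t=1: FL=S FR=W RL=S RR=W
t=4: FL=S FR=S RL=S RR=S
t=6: FL=W FR=S RL=W RR=S
t=10: FL=S FR=W RL=S RR=W
t=12: FL=S FR=S RL=S RR=S

t=1: phase=(1,5,1,5) vs β=5 → FL=S FR=W RL=S RR=W
t=4: phase=(4,0,4,0) vs β=5 → FL=S FR=S RL=S RR=S
t=6: phase=(6,2,6,2) vs β=5 → FL=W FR=S RL=W RR=S
t=10: phase=(2,6,2,6) vs β=5 → FL=S FR=W RL=S RR=W
t=12: phase=(4,0,4,0) vs β=5 → FL=S FR=S RL=S RR=S


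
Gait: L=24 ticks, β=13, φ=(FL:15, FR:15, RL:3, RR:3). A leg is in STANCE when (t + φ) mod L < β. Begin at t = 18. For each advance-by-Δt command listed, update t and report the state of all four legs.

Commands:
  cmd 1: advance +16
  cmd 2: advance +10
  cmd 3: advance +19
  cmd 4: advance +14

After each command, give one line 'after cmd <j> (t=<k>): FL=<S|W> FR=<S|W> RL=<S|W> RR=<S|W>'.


start t=18: FL=S FR=S RL=W RR=W
cmd 1: advance +16 → t=34, phase=(1,1,13,13) → FL=S FR=S RL=W RR=W
cmd 2: advance +10 → t=44, phase=(11,11,23,23) → FL=S FR=S RL=W RR=W
cmd 3: advance +19 → t=63, phase=(6,6,18,18) → FL=S FR=S RL=W RR=W
cmd 4: advance +14 → t=77, phase=(20,20,8,8) → FL=W FR=W RL=S RR=S

after cmd 1 (t=34): FL=S FR=S RL=W RR=W
after cmd 2 (t=44): FL=S FR=S RL=W RR=W
after cmd 3 (t=63): FL=S FR=S RL=W RR=W
after cmd 4 (t=77): FL=W FR=W RL=S RR=S


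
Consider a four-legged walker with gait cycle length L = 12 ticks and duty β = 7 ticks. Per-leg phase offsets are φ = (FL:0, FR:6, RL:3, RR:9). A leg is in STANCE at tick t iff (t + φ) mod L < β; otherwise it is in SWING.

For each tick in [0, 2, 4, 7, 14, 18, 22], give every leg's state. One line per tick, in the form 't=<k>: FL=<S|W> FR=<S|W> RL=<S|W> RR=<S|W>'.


t=0: phase=(0,6,3,9) vs β=7 → FL=S FR=S RL=S RR=W
t=2: phase=(2,8,5,11) vs β=7 → FL=S FR=W RL=S RR=W
t=4: phase=(4,10,7,1) vs β=7 → FL=S FR=W RL=W RR=S
t=7: phase=(7,1,10,4) vs β=7 → FL=W FR=S RL=W RR=S
t=14: phase=(2,8,5,11) vs β=7 → FL=S FR=W RL=S RR=W
t=18: phase=(6,0,9,3) vs β=7 → FL=S FR=S RL=W RR=S
t=22: phase=(10,4,1,7) vs β=7 → FL=W FR=S RL=S RR=W

t=0: FL=S FR=S RL=S RR=W
t=2: FL=S FR=W RL=S RR=W
t=4: FL=S FR=W RL=W RR=S
t=7: FL=W FR=S RL=W RR=S
t=14: FL=S FR=W RL=S RR=W
t=18: FL=S FR=S RL=W RR=S
t=22: FL=W FR=S RL=S RR=W


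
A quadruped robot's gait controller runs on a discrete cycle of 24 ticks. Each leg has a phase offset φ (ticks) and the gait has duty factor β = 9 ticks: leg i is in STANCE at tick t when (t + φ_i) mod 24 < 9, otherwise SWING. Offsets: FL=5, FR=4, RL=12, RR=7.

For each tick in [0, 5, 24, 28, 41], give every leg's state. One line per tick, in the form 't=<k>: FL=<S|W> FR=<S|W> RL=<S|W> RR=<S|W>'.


t=0: FL=S FR=S RL=W RR=S
t=5: FL=W FR=W RL=W RR=W
t=24: FL=S FR=S RL=W RR=S
t=28: FL=W FR=S RL=W RR=W
t=41: FL=W FR=W RL=S RR=S

t=0: phase=(5,4,12,7) vs β=9 → FL=S FR=S RL=W RR=S
t=5: phase=(10,9,17,12) vs β=9 → FL=W FR=W RL=W RR=W
t=24: phase=(5,4,12,7) vs β=9 → FL=S FR=S RL=W RR=S
t=28: phase=(9,8,16,11) vs β=9 → FL=W FR=S RL=W RR=W
t=41: phase=(22,21,5,0) vs β=9 → FL=W FR=W RL=S RR=S


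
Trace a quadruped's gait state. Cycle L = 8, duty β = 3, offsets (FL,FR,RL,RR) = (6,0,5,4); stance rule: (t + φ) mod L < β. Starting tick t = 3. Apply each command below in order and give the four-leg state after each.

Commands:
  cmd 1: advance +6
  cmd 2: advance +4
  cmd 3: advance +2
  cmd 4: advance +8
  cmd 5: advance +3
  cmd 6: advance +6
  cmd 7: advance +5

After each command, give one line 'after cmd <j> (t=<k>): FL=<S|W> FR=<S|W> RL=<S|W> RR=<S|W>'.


after cmd 1 (t=9): FL=W FR=S RL=W RR=W
after cmd 2 (t=13): FL=W FR=W RL=S RR=S
after cmd 3 (t=15): FL=W FR=W RL=W RR=W
after cmd 4 (t=23): FL=W FR=W RL=W RR=W
after cmd 5 (t=26): FL=S FR=S RL=W RR=W
after cmd 6 (t=32): FL=W FR=S RL=W RR=W
after cmd 7 (t=37): FL=W FR=W RL=S RR=S

start t=3: FL=S FR=W RL=S RR=W
cmd 1: advance +6 → t=9, phase=(7,1,6,5) → FL=W FR=S RL=W RR=W
cmd 2: advance +4 → t=13, phase=(3,5,2,1) → FL=W FR=W RL=S RR=S
cmd 3: advance +2 → t=15, phase=(5,7,4,3) → FL=W FR=W RL=W RR=W
cmd 4: advance +8 → t=23, phase=(5,7,4,3) → FL=W FR=W RL=W RR=W
cmd 5: advance +3 → t=26, phase=(0,2,7,6) → FL=S FR=S RL=W RR=W
cmd 6: advance +6 → t=32, phase=(6,0,5,4) → FL=W FR=S RL=W RR=W
cmd 7: advance +5 → t=37, phase=(3,5,2,1) → FL=W FR=W RL=S RR=S


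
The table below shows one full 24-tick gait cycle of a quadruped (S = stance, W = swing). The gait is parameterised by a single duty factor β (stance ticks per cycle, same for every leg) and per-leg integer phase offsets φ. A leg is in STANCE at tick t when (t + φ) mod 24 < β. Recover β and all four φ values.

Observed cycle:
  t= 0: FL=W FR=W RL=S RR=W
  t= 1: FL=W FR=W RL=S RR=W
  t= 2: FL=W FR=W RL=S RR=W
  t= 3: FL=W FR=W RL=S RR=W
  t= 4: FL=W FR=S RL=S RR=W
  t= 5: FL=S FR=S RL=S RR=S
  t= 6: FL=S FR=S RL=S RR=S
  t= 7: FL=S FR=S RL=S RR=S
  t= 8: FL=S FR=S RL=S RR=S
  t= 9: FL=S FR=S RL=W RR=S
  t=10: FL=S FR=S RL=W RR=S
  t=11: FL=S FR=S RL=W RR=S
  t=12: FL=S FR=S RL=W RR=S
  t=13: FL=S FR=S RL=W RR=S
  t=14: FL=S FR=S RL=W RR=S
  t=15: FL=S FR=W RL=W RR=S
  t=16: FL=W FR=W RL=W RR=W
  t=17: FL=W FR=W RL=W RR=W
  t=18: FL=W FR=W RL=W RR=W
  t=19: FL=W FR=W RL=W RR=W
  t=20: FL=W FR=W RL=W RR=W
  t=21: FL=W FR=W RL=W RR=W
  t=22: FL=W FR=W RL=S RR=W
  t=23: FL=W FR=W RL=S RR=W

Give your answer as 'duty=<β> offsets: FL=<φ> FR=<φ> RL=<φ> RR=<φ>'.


duty=11 offsets: FL=19 FR=20 RL=2 RR=19

duty β = stance ticks per leg = 11
FL: stance ticks = 11; W→S at t=5 → φ=19
FR: stance ticks = 11; W→S at t=4 → φ=20
RL: stance ticks = 11; W→S at t=22 → φ=2
RR: stance ticks = 11; W→S at t=5 → φ=19


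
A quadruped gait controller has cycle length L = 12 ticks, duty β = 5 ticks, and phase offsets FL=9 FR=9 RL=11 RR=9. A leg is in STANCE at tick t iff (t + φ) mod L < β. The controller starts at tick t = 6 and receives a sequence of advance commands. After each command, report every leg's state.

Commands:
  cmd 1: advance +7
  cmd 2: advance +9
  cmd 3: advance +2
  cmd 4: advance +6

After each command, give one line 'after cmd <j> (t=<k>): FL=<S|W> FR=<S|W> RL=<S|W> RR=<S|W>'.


after cmd 1 (t=13): FL=W FR=W RL=S RR=W
after cmd 2 (t=22): FL=W FR=W RL=W RR=W
after cmd 3 (t=24): FL=W FR=W RL=W RR=W
after cmd 4 (t=30): FL=S FR=S RL=W RR=S

start t=6: FL=S FR=S RL=W RR=S
cmd 1: advance +7 → t=13, phase=(10,10,0,10) → FL=W FR=W RL=S RR=W
cmd 2: advance +9 → t=22, phase=(7,7,9,7) → FL=W FR=W RL=W RR=W
cmd 3: advance +2 → t=24, phase=(9,9,11,9) → FL=W FR=W RL=W RR=W
cmd 4: advance +6 → t=30, phase=(3,3,5,3) → FL=S FR=S RL=W RR=S


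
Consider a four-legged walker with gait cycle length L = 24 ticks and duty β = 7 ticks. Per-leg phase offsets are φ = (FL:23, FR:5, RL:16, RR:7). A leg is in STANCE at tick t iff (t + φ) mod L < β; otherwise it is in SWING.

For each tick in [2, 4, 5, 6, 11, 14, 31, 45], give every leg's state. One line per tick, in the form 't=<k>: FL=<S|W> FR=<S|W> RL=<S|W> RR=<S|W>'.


t=2: phase=(1,7,18,9) vs β=7 → FL=S FR=W RL=W RR=W
t=4: phase=(3,9,20,11) vs β=7 → FL=S FR=W RL=W RR=W
t=5: phase=(4,10,21,12) vs β=7 → FL=S FR=W RL=W RR=W
t=6: phase=(5,11,22,13) vs β=7 → FL=S FR=W RL=W RR=W
t=11: phase=(10,16,3,18) vs β=7 → FL=W FR=W RL=S RR=W
t=14: phase=(13,19,6,21) vs β=7 → FL=W FR=W RL=S RR=W
t=31: phase=(6,12,23,14) vs β=7 → FL=S FR=W RL=W RR=W
t=45: phase=(20,2,13,4) vs β=7 → FL=W FR=S RL=W RR=S

t=2: FL=S FR=W RL=W RR=W
t=4: FL=S FR=W RL=W RR=W
t=5: FL=S FR=W RL=W RR=W
t=6: FL=S FR=W RL=W RR=W
t=11: FL=W FR=W RL=S RR=W
t=14: FL=W FR=W RL=S RR=W
t=31: FL=S FR=W RL=W RR=W
t=45: FL=W FR=S RL=W RR=S


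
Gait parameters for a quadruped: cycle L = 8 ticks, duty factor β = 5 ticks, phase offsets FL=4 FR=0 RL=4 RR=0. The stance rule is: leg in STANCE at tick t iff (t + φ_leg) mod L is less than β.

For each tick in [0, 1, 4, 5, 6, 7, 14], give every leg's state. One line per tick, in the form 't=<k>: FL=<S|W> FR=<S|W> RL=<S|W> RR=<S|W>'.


t=0: phase=(4,0,4,0) vs β=5 → FL=S FR=S RL=S RR=S
t=1: phase=(5,1,5,1) vs β=5 → FL=W FR=S RL=W RR=S
t=4: phase=(0,4,0,4) vs β=5 → FL=S FR=S RL=S RR=S
t=5: phase=(1,5,1,5) vs β=5 → FL=S FR=W RL=S RR=W
t=6: phase=(2,6,2,6) vs β=5 → FL=S FR=W RL=S RR=W
t=7: phase=(3,7,3,7) vs β=5 → FL=S FR=W RL=S RR=W
t=14: phase=(2,6,2,6) vs β=5 → FL=S FR=W RL=S RR=W

t=0: FL=S FR=S RL=S RR=S
t=1: FL=W FR=S RL=W RR=S
t=4: FL=S FR=S RL=S RR=S
t=5: FL=S FR=W RL=S RR=W
t=6: FL=S FR=W RL=S RR=W
t=7: FL=S FR=W RL=S RR=W
t=14: FL=S FR=W RL=S RR=W


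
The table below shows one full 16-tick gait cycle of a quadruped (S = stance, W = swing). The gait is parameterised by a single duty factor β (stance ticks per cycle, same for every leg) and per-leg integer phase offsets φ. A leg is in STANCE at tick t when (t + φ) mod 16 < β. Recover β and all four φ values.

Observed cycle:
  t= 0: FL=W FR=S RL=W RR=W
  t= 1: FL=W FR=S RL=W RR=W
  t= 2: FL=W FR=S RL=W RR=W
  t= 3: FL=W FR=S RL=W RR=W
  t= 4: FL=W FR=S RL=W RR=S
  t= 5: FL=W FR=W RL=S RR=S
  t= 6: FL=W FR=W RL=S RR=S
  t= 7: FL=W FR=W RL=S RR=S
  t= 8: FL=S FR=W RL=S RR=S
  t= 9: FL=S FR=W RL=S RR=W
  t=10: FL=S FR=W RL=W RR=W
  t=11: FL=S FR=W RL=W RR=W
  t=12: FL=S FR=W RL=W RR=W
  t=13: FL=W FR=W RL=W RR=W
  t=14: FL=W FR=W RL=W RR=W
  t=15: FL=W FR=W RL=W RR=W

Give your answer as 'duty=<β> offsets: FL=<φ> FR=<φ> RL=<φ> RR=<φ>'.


duty=5 offsets: FL=8 FR=0 RL=11 RR=12

duty β = stance ticks per leg = 5
FL: stance ticks = 5; W→S at t=8 → φ=8
FR: stance ticks = 5; W→S at t=0 → φ=0
RL: stance ticks = 5; W→S at t=5 → φ=11
RR: stance ticks = 5; W→S at t=4 → φ=12


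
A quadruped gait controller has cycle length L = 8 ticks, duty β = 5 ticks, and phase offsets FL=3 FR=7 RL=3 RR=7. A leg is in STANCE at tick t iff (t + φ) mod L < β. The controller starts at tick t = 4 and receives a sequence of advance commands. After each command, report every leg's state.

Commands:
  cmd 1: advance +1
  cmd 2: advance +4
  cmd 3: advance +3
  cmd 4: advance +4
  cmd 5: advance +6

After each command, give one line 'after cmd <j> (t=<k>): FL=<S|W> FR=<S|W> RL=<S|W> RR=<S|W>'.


start t=4: FL=W FR=S RL=W RR=S
cmd 1: advance +1 → t=5, phase=(0,4,0,4) → FL=S FR=S RL=S RR=S
cmd 2: advance +4 → t=9, phase=(4,0,4,0) → FL=S FR=S RL=S RR=S
cmd 3: advance +3 → t=12, phase=(7,3,7,3) → FL=W FR=S RL=W RR=S
cmd 4: advance +4 → t=16, phase=(3,7,3,7) → FL=S FR=W RL=S RR=W
cmd 5: advance +6 → t=22, phase=(1,5,1,5) → FL=S FR=W RL=S RR=W

after cmd 1 (t=5): FL=S FR=S RL=S RR=S
after cmd 2 (t=9): FL=S FR=S RL=S RR=S
after cmd 3 (t=12): FL=W FR=S RL=W RR=S
after cmd 4 (t=16): FL=S FR=W RL=S RR=W
after cmd 5 (t=22): FL=S FR=W RL=S RR=W


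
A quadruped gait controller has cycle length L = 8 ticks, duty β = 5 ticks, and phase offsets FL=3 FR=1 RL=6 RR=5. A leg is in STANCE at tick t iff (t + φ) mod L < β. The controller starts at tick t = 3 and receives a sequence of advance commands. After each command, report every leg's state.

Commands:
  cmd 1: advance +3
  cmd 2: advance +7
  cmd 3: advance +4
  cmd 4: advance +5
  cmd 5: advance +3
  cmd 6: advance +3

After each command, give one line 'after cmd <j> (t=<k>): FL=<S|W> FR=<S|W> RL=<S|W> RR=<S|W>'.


start t=3: FL=W FR=S RL=S RR=S
cmd 1: advance +3 → t=6, phase=(1,7,4,3) → FL=S FR=W RL=S RR=S
cmd 2: advance +7 → t=13, phase=(0,6,3,2) → FL=S FR=W RL=S RR=S
cmd 3: advance +4 → t=17, phase=(4,2,7,6) → FL=S FR=S RL=W RR=W
cmd 4: advance +5 → t=22, phase=(1,7,4,3) → FL=S FR=W RL=S RR=S
cmd 5: advance +3 → t=25, phase=(4,2,7,6) → FL=S FR=S RL=W RR=W
cmd 6: advance +3 → t=28, phase=(7,5,2,1) → FL=W FR=W RL=S RR=S

after cmd 1 (t=6): FL=S FR=W RL=S RR=S
after cmd 2 (t=13): FL=S FR=W RL=S RR=S
after cmd 3 (t=17): FL=S FR=S RL=W RR=W
after cmd 4 (t=22): FL=S FR=W RL=S RR=S
after cmd 5 (t=25): FL=S FR=S RL=W RR=W
after cmd 6 (t=28): FL=W FR=W RL=S RR=S


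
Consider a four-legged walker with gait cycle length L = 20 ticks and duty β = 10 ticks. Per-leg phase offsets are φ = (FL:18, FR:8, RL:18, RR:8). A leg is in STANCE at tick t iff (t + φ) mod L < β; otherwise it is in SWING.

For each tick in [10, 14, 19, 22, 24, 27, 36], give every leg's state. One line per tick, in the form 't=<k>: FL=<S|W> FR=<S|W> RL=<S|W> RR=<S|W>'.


t=10: FL=S FR=W RL=S RR=W
t=14: FL=W FR=S RL=W RR=S
t=19: FL=W FR=S RL=W RR=S
t=22: FL=S FR=W RL=S RR=W
t=24: FL=S FR=W RL=S RR=W
t=27: FL=S FR=W RL=S RR=W
t=36: FL=W FR=S RL=W RR=S

t=10: phase=(8,18,8,18) vs β=10 → FL=S FR=W RL=S RR=W
t=14: phase=(12,2,12,2) vs β=10 → FL=W FR=S RL=W RR=S
t=19: phase=(17,7,17,7) vs β=10 → FL=W FR=S RL=W RR=S
t=22: phase=(0,10,0,10) vs β=10 → FL=S FR=W RL=S RR=W
t=24: phase=(2,12,2,12) vs β=10 → FL=S FR=W RL=S RR=W
t=27: phase=(5,15,5,15) vs β=10 → FL=S FR=W RL=S RR=W
t=36: phase=(14,4,14,4) vs β=10 → FL=W FR=S RL=W RR=S


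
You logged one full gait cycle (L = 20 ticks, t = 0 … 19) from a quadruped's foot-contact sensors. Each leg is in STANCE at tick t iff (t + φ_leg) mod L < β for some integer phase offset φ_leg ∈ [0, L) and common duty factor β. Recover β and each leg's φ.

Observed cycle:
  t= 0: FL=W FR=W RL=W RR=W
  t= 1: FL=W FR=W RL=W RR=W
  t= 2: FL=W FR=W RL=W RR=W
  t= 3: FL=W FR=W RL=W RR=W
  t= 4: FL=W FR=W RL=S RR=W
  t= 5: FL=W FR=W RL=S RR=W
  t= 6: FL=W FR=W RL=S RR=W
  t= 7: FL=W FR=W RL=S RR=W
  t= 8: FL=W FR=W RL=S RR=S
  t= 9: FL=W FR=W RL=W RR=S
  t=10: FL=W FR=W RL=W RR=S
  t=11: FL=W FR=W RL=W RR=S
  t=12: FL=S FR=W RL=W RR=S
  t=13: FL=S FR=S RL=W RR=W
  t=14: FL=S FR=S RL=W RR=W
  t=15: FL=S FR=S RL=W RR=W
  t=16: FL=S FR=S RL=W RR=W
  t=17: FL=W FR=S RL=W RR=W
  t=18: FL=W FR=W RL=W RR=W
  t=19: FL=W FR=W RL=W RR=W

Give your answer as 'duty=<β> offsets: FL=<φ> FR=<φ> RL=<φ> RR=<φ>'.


duty=5 offsets: FL=8 FR=7 RL=16 RR=12

duty β = stance ticks per leg = 5
FL: stance ticks = 5; W→S at t=12 → φ=8
FR: stance ticks = 5; W→S at t=13 → φ=7
RL: stance ticks = 5; W→S at t=4 → φ=16
RR: stance ticks = 5; W→S at t=8 → φ=12


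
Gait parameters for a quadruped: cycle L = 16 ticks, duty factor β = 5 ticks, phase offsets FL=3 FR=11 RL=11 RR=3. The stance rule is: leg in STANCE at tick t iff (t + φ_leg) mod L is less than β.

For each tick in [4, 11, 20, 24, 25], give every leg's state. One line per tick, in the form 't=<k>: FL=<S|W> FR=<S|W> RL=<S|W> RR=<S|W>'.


t=4: FL=W FR=W RL=W RR=W
t=11: FL=W FR=W RL=W RR=W
t=20: FL=W FR=W RL=W RR=W
t=24: FL=W FR=S RL=S RR=W
t=25: FL=W FR=S RL=S RR=W

t=4: phase=(7,15,15,7) vs β=5 → FL=W FR=W RL=W RR=W
t=11: phase=(14,6,6,14) vs β=5 → FL=W FR=W RL=W RR=W
t=20: phase=(7,15,15,7) vs β=5 → FL=W FR=W RL=W RR=W
t=24: phase=(11,3,3,11) vs β=5 → FL=W FR=S RL=S RR=W
t=25: phase=(12,4,4,12) vs β=5 → FL=W FR=S RL=S RR=W


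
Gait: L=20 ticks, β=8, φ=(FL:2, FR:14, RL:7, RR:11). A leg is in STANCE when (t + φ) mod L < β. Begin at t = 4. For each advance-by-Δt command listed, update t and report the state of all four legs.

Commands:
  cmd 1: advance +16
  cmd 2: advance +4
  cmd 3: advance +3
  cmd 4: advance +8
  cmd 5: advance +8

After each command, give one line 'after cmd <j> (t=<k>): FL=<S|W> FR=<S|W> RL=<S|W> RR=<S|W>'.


start t=4: FL=S FR=W RL=W RR=W
cmd 1: advance +16 → t=20, phase=(2,14,7,11) → FL=S FR=W RL=S RR=W
cmd 2: advance +4 → t=24, phase=(6,18,11,15) → FL=S FR=W RL=W RR=W
cmd 3: advance +3 → t=27, phase=(9,1,14,18) → FL=W FR=S RL=W RR=W
cmd 4: advance +8 → t=35, phase=(17,9,2,6) → FL=W FR=W RL=S RR=S
cmd 5: advance +8 → t=43, phase=(5,17,10,14) → FL=S FR=W RL=W RR=W

after cmd 1 (t=20): FL=S FR=W RL=S RR=W
after cmd 2 (t=24): FL=S FR=W RL=W RR=W
after cmd 3 (t=27): FL=W FR=S RL=W RR=W
after cmd 4 (t=35): FL=W FR=W RL=S RR=S
after cmd 5 (t=43): FL=S FR=W RL=W RR=W


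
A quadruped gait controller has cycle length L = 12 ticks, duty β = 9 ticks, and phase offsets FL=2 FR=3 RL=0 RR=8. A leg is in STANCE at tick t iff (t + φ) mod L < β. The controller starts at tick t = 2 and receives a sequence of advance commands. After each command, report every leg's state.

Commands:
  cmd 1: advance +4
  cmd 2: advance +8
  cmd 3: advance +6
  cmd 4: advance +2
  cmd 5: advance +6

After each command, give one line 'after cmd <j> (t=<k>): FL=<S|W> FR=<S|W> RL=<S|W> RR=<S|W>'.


after cmd 1 (t=6): FL=S FR=W RL=S RR=S
after cmd 2 (t=14): FL=S FR=S RL=S RR=W
after cmd 3 (t=20): FL=W FR=W RL=S RR=S
after cmd 4 (t=22): FL=S FR=S RL=W RR=S
after cmd 5 (t=28): FL=S FR=S RL=S RR=S

start t=2: FL=S FR=S RL=S RR=W
cmd 1: advance +4 → t=6, phase=(8,9,6,2) → FL=S FR=W RL=S RR=S
cmd 2: advance +8 → t=14, phase=(4,5,2,10) → FL=S FR=S RL=S RR=W
cmd 3: advance +6 → t=20, phase=(10,11,8,4) → FL=W FR=W RL=S RR=S
cmd 4: advance +2 → t=22, phase=(0,1,10,6) → FL=S FR=S RL=W RR=S
cmd 5: advance +6 → t=28, phase=(6,7,4,0) → FL=S FR=S RL=S RR=S


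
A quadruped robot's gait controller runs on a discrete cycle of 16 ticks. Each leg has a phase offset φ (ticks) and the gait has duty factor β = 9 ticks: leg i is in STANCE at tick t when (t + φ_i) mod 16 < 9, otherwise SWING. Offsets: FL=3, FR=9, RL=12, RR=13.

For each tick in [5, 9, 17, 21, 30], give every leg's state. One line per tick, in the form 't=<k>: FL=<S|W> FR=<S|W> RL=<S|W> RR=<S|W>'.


t=5: FL=S FR=W RL=S RR=S
t=9: FL=W FR=S RL=S RR=S
t=17: FL=S FR=W RL=W RR=W
t=21: FL=S FR=W RL=S RR=S
t=30: FL=S FR=S RL=W RR=W

t=5: phase=(8,14,1,2) vs β=9 → FL=S FR=W RL=S RR=S
t=9: phase=(12,2,5,6) vs β=9 → FL=W FR=S RL=S RR=S
t=17: phase=(4,10,13,14) vs β=9 → FL=S FR=W RL=W RR=W
t=21: phase=(8,14,1,2) vs β=9 → FL=S FR=W RL=S RR=S
t=30: phase=(1,7,10,11) vs β=9 → FL=S FR=S RL=W RR=W


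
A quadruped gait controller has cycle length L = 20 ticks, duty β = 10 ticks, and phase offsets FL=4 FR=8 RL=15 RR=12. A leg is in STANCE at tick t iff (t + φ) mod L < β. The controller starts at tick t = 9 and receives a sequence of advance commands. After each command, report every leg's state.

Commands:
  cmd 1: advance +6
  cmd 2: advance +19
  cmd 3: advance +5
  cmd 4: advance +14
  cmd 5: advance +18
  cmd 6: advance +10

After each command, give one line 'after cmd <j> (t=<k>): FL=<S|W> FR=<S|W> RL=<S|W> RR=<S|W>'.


after cmd 1 (t=15): FL=W FR=S RL=W RR=S
after cmd 2 (t=34): FL=W FR=S RL=S RR=S
after cmd 3 (t=39): FL=S FR=S RL=W RR=W
after cmd 4 (t=53): FL=W FR=S RL=S RR=S
after cmd 5 (t=71): FL=W FR=W RL=S RR=S
after cmd 6 (t=81): FL=S FR=S RL=W RR=W

start t=9: FL=W FR=W RL=S RR=S
cmd 1: advance +6 → t=15, phase=(19,3,10,7) → FL=W FR=S RL=W RR=S
cmd 2: advance +19 → t=34, phase=(18,2,9,6) → FL=W FR=S RL=S RR=S
cmd 3: advance +5 → t=39, phase=(3,7,14,11) → FL=S FR=S RL=W RR=W
cmd 4: advance +14 → t=53, phase=(17,1,8,5) → FL=W FR=S RL=S RR=S
cmd 5: advance +18 → t=71, phase=(15,19,6,3) → FL=W FR=W RL=S RR=S
cmd 6: advance +10 → t=81, phase=(5,9,16,13) → FL=S FR=S RL=W RR=W


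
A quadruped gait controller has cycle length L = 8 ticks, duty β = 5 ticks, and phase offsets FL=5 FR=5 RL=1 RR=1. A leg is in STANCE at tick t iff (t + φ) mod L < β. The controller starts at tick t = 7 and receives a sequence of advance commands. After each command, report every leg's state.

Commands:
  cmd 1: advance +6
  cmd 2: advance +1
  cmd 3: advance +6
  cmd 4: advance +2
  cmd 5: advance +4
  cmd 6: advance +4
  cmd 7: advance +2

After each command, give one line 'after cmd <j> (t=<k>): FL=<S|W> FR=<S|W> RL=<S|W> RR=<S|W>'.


start t=7: FL=S FR=S RL=S RR=S
cmd 1: advance +6 → t=13, phase=(2,2,6,6) → FL=S FR=S RL=W RR=W
cmd 2: advance +1 → t=14, phase=(3,3,7,7) → FL=S FR=S RL=W RR=W
cmd 3: advance +6 → t=20, phase=(1,1,5,5) → FL=S FR=S RL=W RR=W
cmd 4: advance +2 → t=22, phase=(3,3,7,7) → FL=S FR=S RL=W RR=W
cmd 5: advance +4 → t=26, phase=(7,7,3,3) → FL=W FR=W RL=S RR=S
cmd 6: advance +4 → t=30, phase=(3,3,7,7) → FL=S FR=S RL=W RR=W
cmd 7: advance +2 → t=32, phase=(5,5,1,1) → FL=W FR=W RL=S RR=S

after cmd 1 (t=13): FL=S FR=S RL=W RR=W
after cmd 2 (t=14): FL=S FR=S RL=W RR=W
after cmd 3 (t=20): FL=S FR=S RL=W RR=W
after cmd 4 (t=22): FL=S FR=S RL=W RR=W
after cmd 5 (t=26): FL=W FR=W RL=S RR=S
after cmd 6 (t=30): FL=S FR=S RL=W RR=W
after cmd 7 (t=32): FL=W FR=W RL=S RR=S


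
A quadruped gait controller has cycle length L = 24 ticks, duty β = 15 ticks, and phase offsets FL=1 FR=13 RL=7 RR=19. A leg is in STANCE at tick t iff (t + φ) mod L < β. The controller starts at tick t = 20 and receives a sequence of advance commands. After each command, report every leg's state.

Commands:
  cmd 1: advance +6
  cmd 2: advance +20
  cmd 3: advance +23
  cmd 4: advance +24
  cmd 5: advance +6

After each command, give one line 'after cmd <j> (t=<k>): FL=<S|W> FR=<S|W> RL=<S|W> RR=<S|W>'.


after cmd 1 (t=26): FL=S FR=W RL=S RR=W
after cmd 2 (t=46): FL=W FR=S RL=S RR=W
after cmd 3 (t=69): FL=W FR=S RL=S RR=W
after cmd 4 (t=93): FL=W FR=S RL=S RR=W
after cmd 5 (t=99): FL=S FR=W RL=S RR=W

start t=20: FL=W FR=S RL=S RR=W
cmd 1: advance +6 → t=26, phase=(3,15,9,21) → FL=S FR=W RL=S RR=W
cmd 2: advance +20 → t=46, phase=(23,11,5,17) → FL=W FR=S RL=S RR=W
cmd 3: advance +23 → t=69, phase=(22,10,4,16) → FL=W FR=S RL=S RR=W
cmd 4: advance +24 → t=93, phase=(22,10,4,16) → FL=W FR=S RL=S RR=W
cmd 5: advance +6 → t=99, phase=(4,16,10,22) → FL=S FR=W RL=S RR=W


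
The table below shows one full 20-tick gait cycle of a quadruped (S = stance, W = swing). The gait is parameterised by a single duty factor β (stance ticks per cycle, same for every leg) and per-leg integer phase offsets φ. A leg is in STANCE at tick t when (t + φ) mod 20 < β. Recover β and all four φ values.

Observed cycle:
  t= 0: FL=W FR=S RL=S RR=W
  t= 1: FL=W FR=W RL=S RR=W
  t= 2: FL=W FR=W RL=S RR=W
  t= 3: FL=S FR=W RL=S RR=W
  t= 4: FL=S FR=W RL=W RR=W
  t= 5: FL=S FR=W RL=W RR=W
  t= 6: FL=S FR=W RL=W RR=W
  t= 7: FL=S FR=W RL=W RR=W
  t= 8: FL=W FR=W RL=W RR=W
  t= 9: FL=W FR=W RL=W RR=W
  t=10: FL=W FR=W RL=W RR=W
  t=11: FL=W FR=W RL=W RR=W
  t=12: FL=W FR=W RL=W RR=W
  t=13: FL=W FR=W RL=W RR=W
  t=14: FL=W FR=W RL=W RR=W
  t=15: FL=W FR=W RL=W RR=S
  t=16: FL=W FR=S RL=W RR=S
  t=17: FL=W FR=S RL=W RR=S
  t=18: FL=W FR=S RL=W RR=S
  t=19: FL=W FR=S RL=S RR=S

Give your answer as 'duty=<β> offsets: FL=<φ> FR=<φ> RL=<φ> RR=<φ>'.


duty=5 offsets: FL=17 FR=4 RL=1 RR=5

duty β = stance ticks per leg = 5
FL: stance ticks = 5; W→S at t=3 → φ=17
FR: stance ticks = 5; W→S at t=16 → φ=4
RL: stance ticks = 5; W→S at t=19 → φ=1
RR: stance ticks = 5; W→S at t=15 → φ=5


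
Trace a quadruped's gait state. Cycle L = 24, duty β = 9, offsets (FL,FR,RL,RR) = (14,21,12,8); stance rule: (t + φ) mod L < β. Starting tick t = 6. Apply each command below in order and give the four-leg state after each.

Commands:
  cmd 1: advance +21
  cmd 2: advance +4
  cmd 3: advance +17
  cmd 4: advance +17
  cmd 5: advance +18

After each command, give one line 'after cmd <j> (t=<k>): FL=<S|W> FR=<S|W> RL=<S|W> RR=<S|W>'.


start t=6: FL=W FR=S RL=W RR=W
cmd 1: advance +21 → t=27, phase=(17,0,15,11) → FL=W FR=S RL=W RR=W
cmd 2: advance +4 → t=31, phase=(21,4,19,15) → FL=W FR=S RL=W RR=W
cmd 3: advance +17 → t=48, phase=(14,21,12,8) → FL=W FR=W RL=W RR=S
cmd 4: advance +17 → t=65, phase=(7,14,5,1) → FL=S FR=W RL=S RR=S
cmd 5: advance +18 → t=83, phase=(1,8,23,19) → FL=S FR=S RL=W RR=W

after cmd 1 (t=27): FL=W FR=S RL=W RR=W
after cmd 2 (t=31): FL=W FR=S RL=W RR=W
after cmd 3 (t=48): FL=W FR=W RL=W RR=S
after cmd 4 (t=65): FL=S FR=W RL=S RR=S
after cmd 5 (t=83): FL=S FR=S RL=W RR=W


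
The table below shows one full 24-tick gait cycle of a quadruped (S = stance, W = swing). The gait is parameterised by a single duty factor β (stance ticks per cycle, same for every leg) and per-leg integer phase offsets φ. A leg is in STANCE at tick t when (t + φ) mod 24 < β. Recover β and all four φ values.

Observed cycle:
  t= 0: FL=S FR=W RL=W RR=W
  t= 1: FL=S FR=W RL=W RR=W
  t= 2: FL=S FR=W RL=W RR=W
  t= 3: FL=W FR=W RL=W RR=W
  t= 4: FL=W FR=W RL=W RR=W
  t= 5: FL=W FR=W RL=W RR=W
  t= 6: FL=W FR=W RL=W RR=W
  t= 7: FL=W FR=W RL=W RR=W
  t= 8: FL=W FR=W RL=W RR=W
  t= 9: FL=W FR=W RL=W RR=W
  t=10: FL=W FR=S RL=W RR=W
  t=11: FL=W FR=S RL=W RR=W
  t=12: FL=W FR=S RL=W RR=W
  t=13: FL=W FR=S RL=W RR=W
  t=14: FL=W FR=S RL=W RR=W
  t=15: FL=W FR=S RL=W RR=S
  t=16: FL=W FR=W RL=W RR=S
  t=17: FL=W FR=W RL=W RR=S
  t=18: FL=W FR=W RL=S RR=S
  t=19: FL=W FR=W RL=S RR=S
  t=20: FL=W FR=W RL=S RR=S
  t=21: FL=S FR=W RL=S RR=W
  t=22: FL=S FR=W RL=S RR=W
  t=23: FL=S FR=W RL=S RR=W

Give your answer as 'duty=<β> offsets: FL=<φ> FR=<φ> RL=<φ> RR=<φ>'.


duty β = stance ticks per leg = 6
FL: stance ticks = 6; W→S at t=21 → φ=3
FR: stance ticks = 6; W→S at t=10 → φ=14
RL: stance ticks = 6; W→S at t=18 → φ=6
RR: stance ticks = 6; W→S at t=15 → φ=9

duty=6 offsets: FL=3 FR=14 RL=6 RR=9
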